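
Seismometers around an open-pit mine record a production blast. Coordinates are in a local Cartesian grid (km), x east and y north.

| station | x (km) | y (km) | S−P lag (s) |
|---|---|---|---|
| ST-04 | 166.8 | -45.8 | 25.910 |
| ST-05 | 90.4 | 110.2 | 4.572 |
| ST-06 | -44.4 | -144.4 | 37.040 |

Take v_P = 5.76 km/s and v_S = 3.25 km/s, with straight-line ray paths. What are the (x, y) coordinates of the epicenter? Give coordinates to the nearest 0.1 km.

Distance from S−P lag: d = Δt · v_P v_S / (v_P − v_S) = Δt · (5.76·3.25)/(5.76−3.25) ≈ 7.4582·Δt.
So d_ST-04 = 193.24, d_ST-05 = 34.10, d_ST-06 = 276.25 km.
Circle about each station: (x − 166.8)² + (y + 45.8)² = 193.24²; (x − 90.4)² + (y − 110.2)² = 34.10²; (x + 44.4)² + (y + 144.4)² = 276.25².
Subtracting the ST-04 equation from the ST-05 and ST-06 equations removes the quadratic terms:
-152.8 x + 312.0 y = 26575.21
-422.4 x − 197.2 y = -46069.52
Solving the 2×2 system: x ≈ 56.4, y ≈ 112.8 km.
Check against ST-04 (with the unrounded x, y): √((x − 166.8)²+(y + 45.8)²) = 193.24 ≈ 193.24 km. ✓

56.4 km east, 112.8 km north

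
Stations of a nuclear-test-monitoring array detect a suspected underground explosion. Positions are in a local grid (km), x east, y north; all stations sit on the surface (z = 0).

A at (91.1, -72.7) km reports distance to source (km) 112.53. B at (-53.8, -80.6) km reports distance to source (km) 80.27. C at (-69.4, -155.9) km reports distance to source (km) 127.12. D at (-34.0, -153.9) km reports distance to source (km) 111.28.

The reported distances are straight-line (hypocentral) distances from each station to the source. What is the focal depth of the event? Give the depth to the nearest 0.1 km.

60.7 km

Each station gives a sphere (x−x_i)² + (y−y_i)² + z² = d_i² (stations at z=0).
Subtracting the A sphere from B and C: z² cancels, leaving linear equations in x and y:
-289.8 x − 15.8 y = 2026.03
-321.0 x − 166.4 y = 12040.18
Solving: x ≈ -3.404, y ≈ -65.790 km (keep extra digits for the depth step; rounded: -3.4, -65.8).
Then from the A sphere: z² = 112.53² − (x − 91.1)² − (y + 72.7)² with x = -3.404, y = -65.790, so z ≈ 60.698 ≈ 60.7 km.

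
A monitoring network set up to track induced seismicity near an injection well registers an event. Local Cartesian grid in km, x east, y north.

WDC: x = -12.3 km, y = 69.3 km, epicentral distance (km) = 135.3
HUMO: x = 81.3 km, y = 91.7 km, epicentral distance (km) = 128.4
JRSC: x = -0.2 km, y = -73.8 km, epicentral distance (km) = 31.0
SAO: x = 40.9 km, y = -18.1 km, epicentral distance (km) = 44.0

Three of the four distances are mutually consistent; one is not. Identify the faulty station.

HUMO

Solve using three stations at a time. Using WDC, JRSC, SAO (subtract circle equations pairwise → linear system) gives (x, y) ≈ (27.5, -60.0).
Distances from that point to each station vs reported:
  WDC: calculated 135.3 vs reported 135.3 → residual 0.0 km
  HUMO: calculated 160.9 vs reported 128.4 → residual 32.5 km
  JRSC: calculated 31.0 vs reported 31.0 → residual 0.0 km
  SAO: calculated 44.0 vs reported 44.0 → residual 0.0 km
WDC, JRSC, SAO are mutually consistent (residuals ≈ 0); HUMO is off by 32.5 km.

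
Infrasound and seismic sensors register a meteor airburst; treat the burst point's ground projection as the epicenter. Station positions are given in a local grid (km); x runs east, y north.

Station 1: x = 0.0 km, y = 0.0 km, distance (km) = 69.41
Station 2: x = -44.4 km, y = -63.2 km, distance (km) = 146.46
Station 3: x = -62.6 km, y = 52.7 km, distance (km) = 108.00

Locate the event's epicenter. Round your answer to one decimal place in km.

(45.4, 52.5)

Circle about each station: x² + y² = 69.41²; (x + 44.4)² + (y + 63.2)² = 146.46²; (x + 62.6)² + (y − 52.7)² = 108.00².
Subtracting pairs of circle equations eliminates x²+y² and gives linear equations (the radical axes):
-88.8 x − 126.4 y = -10667.18
-125.2 x + 105.4 y = -150.20
Solving the 2×2 system: x ≈ 45.4, y ≈ 52.5 km.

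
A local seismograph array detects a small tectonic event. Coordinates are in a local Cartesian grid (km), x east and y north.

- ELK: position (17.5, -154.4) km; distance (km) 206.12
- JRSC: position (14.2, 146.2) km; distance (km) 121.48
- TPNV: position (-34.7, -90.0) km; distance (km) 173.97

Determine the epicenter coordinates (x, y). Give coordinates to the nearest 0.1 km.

77.8 km east, 42.7 km north

Circle about each station: (x − 17.5)² + (y + 154.4)² = 206.12²; (x − 14.2)² + (y − 146.2)² = 121.48²; (x + 34.7)² + (y + 90.0)² = 173.97².
Subtracting the ELK equation from the JRSC and TPNV equations removes the quadratic terms:
-6.6 x + 601.2 y = 25158.53
-104.4 x + 128.8 y = -2621.63
Solving the 2×2 system: x ≈ 77.8, y ≈ 42.7 km.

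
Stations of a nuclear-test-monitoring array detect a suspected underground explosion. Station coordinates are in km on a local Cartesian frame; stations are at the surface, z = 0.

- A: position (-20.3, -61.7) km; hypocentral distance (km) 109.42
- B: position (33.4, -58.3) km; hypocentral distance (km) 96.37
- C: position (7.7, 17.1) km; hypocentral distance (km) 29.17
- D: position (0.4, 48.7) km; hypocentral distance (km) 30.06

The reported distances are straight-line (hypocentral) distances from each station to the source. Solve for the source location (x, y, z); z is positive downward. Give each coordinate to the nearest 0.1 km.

x ≈ 25.4 km, y ≈ 37.0 km, depth ≈ 11.9 km

Each station gives a sphere (x−x_i)² + (y−y_i)² + z² = d_i² (stations at z=0).
Subtracting the A sphere from B and C: z² cancels, leaving linear equations in x and y:
107.4 x + 6.8 y = 2981.03
56.0 x + 157.6 y = 7254.57
Solving: x ≈ 25.414, y ≈ 37.001 km (keep extra digits for the depth step; rounded: 25.4, 37.0).
Then from the A sphere: z² = 109.42² − (x + 20.3)² − (y + 61.7)² with x = 25.414, y = 37.001, so z ≈ 11.878 ≈ 11.9 km.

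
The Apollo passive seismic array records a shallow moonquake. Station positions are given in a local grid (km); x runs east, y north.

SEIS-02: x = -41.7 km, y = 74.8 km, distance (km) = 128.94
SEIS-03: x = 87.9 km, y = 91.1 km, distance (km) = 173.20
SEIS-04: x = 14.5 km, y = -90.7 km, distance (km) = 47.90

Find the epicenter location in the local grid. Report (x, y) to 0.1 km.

-11.7 km east, -50.6 km north

Circle about each station: (x + 41.7)² + (y − 74.8)² = 128.94²; (x − 87.9)² + (y − 91.1)² = 173.20²; (x − 14.5)² + (y + 90.7)² = 47.90².
Subtracting pairs of circle equations eliminates x²+y² and gives linear equations (the radical axes):
259.2 x + 32.6 y = -4681.03
112.4 x − 331.0 y = 15433.92
Solving the 2×2 system: x ≈ -11.7, y ≈ -50.6 km.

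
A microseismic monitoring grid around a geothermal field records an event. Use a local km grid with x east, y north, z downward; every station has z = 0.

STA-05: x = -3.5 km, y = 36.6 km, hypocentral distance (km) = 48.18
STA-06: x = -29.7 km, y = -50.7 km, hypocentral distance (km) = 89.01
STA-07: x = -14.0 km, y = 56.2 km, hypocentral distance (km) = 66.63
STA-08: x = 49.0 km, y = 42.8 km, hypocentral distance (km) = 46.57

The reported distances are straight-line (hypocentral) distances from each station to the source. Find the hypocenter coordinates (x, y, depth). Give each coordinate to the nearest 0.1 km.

x ≈ 27.5 km, y ≈ 11.8 km, depth ≈ 27.3 km

Each station gives a sphere (x−x_i)² + (y−y_i)² + z² = d_i² (stations at z=0).
Subtracting the STA-05 sphere from STA-06 and STA-07: z² cancels, leaving linear equations in x and y:
-52.4 x − 174.6 y = -3500.70
-21.0 x + 39.2 y = -115.61
Solving: x ≈ 27.517, y ≈ 11.792 km (keep extra digits for the depth step; rounded: 27.5, 11.8).
Then from the STA-05 sphere: z² = 48.18² − (x + 3.5)² − (y − 36.6)² with x = 27.517, y = 11.792, so z ≈ 27.273 ≈ 27.3 km.
Check against STA-08 (with the unrounded solution): distance 46.55 ≈ 46.57 km. ✓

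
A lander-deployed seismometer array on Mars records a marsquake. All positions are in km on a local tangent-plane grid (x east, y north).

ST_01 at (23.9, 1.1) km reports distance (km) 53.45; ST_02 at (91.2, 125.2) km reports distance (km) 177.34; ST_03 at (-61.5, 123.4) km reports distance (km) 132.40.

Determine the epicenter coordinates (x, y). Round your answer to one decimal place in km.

Circle about each station: (x − 23.9)² + (y − 1.1)² = 53.45²; (x − 91.2)² + (y − 125.2)² = 177.34²; (x + 61.5)² + (y − 123.4)² = 132.40².
Subtracting pairs of circle equations eliminates x²+y² and gives linear equations (the radical axes):
134.6 x + 248.2 y = -5172.51
-170.8 x + 244.6 y = 3764.53
Solving the 2×2 system: x ≈ -29.2, y ≈ -5.0 km.

(-29.2, -5.0)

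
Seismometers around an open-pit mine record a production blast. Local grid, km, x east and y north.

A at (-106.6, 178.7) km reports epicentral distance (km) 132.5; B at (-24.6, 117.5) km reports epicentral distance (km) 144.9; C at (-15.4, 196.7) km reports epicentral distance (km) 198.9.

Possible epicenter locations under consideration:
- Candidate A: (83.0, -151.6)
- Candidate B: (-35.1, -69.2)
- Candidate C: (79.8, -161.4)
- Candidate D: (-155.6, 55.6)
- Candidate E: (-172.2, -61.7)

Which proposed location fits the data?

Candidate D

For each candidate, compare |candidate − station| to the reported distance:
Candidate A: residuals A 248.3, B 144.9, C 163.0 → max 248.3 km
Candidate B: residuals A 125.5, B 42.1, C 67.7 → max 125.5 km
Candidate C: residuals A 255.3, B 152.9, C 171.6 → max 255.3 km
Candidate D: residuals A 0.0, B 0.0, C 0.0 → max 0.0 km
Candidate E: residuals A 116.7, B 87.3, C 103.4 → max 116.7 km
Only Candidate D has all residuals ≈ 0.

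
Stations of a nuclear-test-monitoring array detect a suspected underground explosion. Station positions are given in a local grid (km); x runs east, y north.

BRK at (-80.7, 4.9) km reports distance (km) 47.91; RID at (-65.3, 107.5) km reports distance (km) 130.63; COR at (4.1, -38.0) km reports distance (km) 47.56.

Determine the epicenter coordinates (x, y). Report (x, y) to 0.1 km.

Circle about each station: (x + 80.7)² + (y − 4.9)² = 47.91²; (x + 65.3)² + (y − 107.5)² = 130.63²; (x − 4.1)² + (y + 38.0)² = 47.56².
Subtracting the BRK equation from the RID and COR equations removes the quadratic terms:
30.8 x + 205.2 y = -5484.99
169.6 x − 85.8 y = -5042.28
Solving the 2×2 system: x ≈ -40.2, y ≈ -20.7 km.

x ≈ -40.2 km, y ≈ -20.7 km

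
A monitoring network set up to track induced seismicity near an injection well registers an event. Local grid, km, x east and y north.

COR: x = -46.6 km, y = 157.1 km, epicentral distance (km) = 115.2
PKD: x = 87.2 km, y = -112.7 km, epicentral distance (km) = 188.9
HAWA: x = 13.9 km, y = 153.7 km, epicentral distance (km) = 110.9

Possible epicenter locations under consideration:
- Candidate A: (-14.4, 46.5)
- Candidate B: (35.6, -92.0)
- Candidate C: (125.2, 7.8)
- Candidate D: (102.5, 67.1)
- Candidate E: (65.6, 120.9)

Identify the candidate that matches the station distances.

For each candidate, compare |candidate − station| to the reported distance:
Candidate A: residuals COR 0.0, PKD 0.0, HAWA 0.0 → max 0.0 km
Candidate B: residuals COR 147.1, PKD 133.3, HAWA 135.8 → max 147.1 km
Candidate C: residuals COR 112.4, PKD 62.6, HAWA 72.6 → max 112.4 km
Candidate D: residuals COR 59.0, PKD 8.5, HAWA 13.0 → max 59.0 km
Candidate E: residuals COR 2.7, PKD 45.7, HAWA 49.7 → max 49.7 km
Only Candidate A has all residuals ≈ 0.

Candidate A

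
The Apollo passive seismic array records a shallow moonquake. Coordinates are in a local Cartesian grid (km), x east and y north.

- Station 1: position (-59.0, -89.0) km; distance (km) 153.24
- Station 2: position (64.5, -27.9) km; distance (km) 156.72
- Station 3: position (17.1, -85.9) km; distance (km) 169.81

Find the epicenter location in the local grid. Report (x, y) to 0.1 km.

Circle about each station: (x + 59.0)² + (y + 89.0)² = 153.24²; (x − 64.5)² + (y + 27.9)² = 156.72²; (x − 17.1)² + (y + 85.9)² = 169.81².
Subtracting the Station 1 equation from the Station 2 and Station 3 equations removes the quadratic terms:
247.0 x + 122.2 y = -7542.00
152.2 x + 6.2 y = -9083.72
Solving the 2×2 system: x ≈ -62.3, y ≈ 64.2 km.
Check against Station 1 (with the unrounded x, y): √((x + 59.0)²+(y + 89.0)²) = 153.24 ≈ 153.24 km. ✓

(-62.3, 64.2)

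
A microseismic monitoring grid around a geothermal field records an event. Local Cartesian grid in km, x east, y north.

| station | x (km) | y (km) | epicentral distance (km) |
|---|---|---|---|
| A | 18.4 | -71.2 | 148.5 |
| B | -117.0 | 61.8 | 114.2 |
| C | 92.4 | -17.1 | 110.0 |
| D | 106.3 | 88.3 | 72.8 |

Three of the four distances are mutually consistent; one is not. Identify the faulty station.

B

Solve using three stations at a time. Using A, C, D (subtract circle equations pairwise → linear system) gives (x, y) ≈ (34.5, 76.4).
Distances from that point to each station vs reported:
  A: calculated 148.5 vs reported 148.5 → residual 0.0 km
  B: calculated 152.2 vs reported 114.2 → residual 38.0 km
  C: calculated 110.0 vs reported 110.0 → residual 0.0 km
  D: calculated 72.8 vs reported 72.8 → residual 0.0 km
A, C, D are mutually consistent (residuals ≈ 0); B is off by 38.0 km.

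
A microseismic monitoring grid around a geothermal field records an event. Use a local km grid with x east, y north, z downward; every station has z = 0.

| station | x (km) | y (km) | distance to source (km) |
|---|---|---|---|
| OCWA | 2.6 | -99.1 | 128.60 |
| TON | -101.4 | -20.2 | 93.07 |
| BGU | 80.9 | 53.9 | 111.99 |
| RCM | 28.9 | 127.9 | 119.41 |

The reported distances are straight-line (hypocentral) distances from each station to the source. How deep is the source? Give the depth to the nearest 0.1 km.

Each station gives a sphere (x−x_i)² + (y−y_i)² + z² = d_i² (stations at z=0).
Subtracting the OCWA sphere from TON and BGU: z² cancels, leaving linear equations in x and y:
-208.0 x + 157.8 y = 8738.37
156.6 x + 306.0 y = 3618.65
Solving: x ≈ -23.800, y ≈ 24.005 km (keep extra digits for the depth step; rounded: -23.8, 24.0).
Then from the OCWA sphere: z² = 128.60² − (x − 2.6)² − (y + 99.1)² with x = -23.800, y = 24.005, so z ≈ 26.195 ≈ 26.2 km.

depth ≈ 26.2 km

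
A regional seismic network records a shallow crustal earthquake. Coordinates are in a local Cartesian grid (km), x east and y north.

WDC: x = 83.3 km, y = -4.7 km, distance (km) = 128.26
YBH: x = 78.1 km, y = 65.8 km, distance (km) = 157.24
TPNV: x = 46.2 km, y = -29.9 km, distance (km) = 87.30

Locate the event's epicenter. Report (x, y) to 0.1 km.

Circle about each station: (x − 83.3)² + (y + 4.7)² = 128.26²; (x − 78.1)² + (y − 65.8)² = 157.24²; (x − 46.2)² + (y + 29.9)² = 87.30².
Subtracting pairs of circle equations eliminates x²+y² and gives linear equations (the radical axes):
-10.4 x + 141.0 y = -4805.52
-74.2 x − 50.4 y = 4896.81
Solving the 2×2 system: x ≈ -40.8, y ≈ -37.1 km.

x ≈ -40.8 km, y ≈ -37.1 km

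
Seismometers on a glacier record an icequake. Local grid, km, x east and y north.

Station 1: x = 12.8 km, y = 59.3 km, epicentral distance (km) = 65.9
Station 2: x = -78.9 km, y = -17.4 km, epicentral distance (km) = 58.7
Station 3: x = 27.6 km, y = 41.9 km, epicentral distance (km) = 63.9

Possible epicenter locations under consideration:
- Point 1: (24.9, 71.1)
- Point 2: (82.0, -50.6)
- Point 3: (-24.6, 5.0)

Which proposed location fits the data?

For each candidate, compare |candidate − station| to the reported distance:
Point 1: residuals Station 1 49.0, Station 2 77.7, Station 3 34.6 → max 77.7 km
Point 2: residuals Station 1 64.0, Station 2 105.6, Station 3 43.4 → max 105.6 km
Point 3: residuals Station 1 0.0, Station 2 0.0, Station 3 0.0 → max 0.0 km
Only Point 3 has all residuals ≈ 0.

Point 3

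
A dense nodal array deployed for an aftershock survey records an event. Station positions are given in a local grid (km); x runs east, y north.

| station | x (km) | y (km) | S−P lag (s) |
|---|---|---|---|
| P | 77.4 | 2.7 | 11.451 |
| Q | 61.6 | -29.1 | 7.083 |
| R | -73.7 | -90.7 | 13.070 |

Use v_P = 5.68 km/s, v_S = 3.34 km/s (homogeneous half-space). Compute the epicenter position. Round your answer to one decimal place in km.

x ≈ 31.5 km, y ≈ -78.0 km

Distance from S−P lag: d = Δt · v_P v_S / (v_P − v_S) = Δt · (5.68·3.34)/(5.68−3.34) ≈ 8.1074·Δt.
So d_P = 92.84, d_Q = 57.42, d_R = 105.96 km.
Circle about each station: (x − 77.4)² + (y − 2.7)² = 92.84²; (x − 61.6)² + (y + 29.1)² = 57.42²; (x + 73.7)² + (y + 90.7)² = 105.96².
Subtracting pairs of circle equations eliminates x²+y² and gives linear equations (the radical axes):
-31.6 x − 63.6 y = 3965.53
-302.2 x − 186.8 y = 5051.87
Solving the 2×2 system: x ≈ 31.5, y ≈ -78.0 km.
Check against P (with the unrounded x, y): √((x − 77.4)²+(y − 2.7)²) = 92.84 ≈ 92.84 km. ✓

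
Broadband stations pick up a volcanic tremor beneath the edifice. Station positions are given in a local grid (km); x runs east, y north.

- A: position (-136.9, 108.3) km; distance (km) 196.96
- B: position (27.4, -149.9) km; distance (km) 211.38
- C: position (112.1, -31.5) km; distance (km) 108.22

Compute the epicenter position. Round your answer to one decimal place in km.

x ≈ 54.0 km, y ≈ 59.8 km

Circle about each station: (x + 136.9)² + (y − 108.3)² = 196.96²; (x − 27.4)² + (y + 149.9)² = 211.38²; (x − 112.1)² + (y + 31.5)² = 108.22².
Subtracting pairs of circle equations eliminates x²+y² and gives linear equations (the radical axes):
328.6 x − 516.4 y = -13137.99
498.0 x − 279.6 y = 10169.83
Solving the 2×2 system: x ≈ 54.0, y ≈ 59.8 km.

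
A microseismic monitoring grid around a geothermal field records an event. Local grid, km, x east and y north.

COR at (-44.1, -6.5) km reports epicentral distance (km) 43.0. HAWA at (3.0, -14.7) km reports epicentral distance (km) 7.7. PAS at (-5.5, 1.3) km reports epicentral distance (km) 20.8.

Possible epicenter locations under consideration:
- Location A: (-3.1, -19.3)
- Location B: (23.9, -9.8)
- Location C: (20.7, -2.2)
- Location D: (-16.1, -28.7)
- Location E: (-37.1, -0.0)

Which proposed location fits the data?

For each candidate, compare |candidate − station| to the reported distance:
Location A: residuals COR 0.0, HAWA 0.1, PAS 0.1 → max 0.1 km
Location B: residuals COR 25.1, HAWA 13.8, PAS 10.6 → max 25.1 km
Location C: residuals COR 21.9, HAWA 14.0, PAS 5.6 → max 21.9 km
Location D: residuals COR 7.3, HAWA 16.0, PAS 11.0 → max 16.0 km
Location E: residuals COR 33.4, HAWA 35.0, PAS 10.8 → max 35.0 km
Only Location A has all residuals ≈ 0.

Location A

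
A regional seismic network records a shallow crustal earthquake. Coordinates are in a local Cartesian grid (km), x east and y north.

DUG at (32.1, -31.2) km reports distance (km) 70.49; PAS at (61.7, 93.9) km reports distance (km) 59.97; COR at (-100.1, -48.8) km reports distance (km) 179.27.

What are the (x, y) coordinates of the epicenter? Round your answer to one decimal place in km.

Circle about each station: (x − 32.1)² + (y + 31.2)² = 70.49²; (x − 61.7)² + (y − 93.9)² = 59.97²; (x + 100.1)² + (y + 48.8)² = 179.27².
Subtracting the DUG equation from the PAS and COR equations removes the quadratic terms:
59.2 x + 250.2 y = 11992.69
-264.4 x − 35.2 y = -16771.29
Solving the 2×2 system: x ≈ 58.9, y ≈ 34.0 km.
Check against DUG (with the unrounded x, y): √((x − 32.1)²+(y + 31.2)²) = 70.49 ≈ 70.49 km. ✓

(58.9, 34.0)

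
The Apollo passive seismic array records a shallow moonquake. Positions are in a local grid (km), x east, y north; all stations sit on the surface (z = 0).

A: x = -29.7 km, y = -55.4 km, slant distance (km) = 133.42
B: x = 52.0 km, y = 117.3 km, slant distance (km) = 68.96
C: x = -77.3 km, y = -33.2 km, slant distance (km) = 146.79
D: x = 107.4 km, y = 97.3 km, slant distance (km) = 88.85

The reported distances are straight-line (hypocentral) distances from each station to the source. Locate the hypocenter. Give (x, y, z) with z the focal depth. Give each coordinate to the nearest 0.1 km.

Each station gives a sphere (x−x_i)² + (y−y_i)² + z² = d_i² (stations at z=0).
Subtracting the A sphere from B and C: z² cancels, leaving linear equations in x and y:
163.4 x + 345.4 y = 25557.45
-95.2 x + 44.4 y = -620.13
Solving: x ≈ 33.608, y ≈ 58.094 km (keep extra digits for the depth step; rounded: 33.6, 58.1).
Then from the A sphere: z² = 133.42² − (x + 29.7)² − (y + 55.4)² with x = 33.608, y = 58.094, so z ≈ 30.201 ≈ 30.2 km.
Check against D (with the unrounded solution): distance 88.85 ≈ 88.85 km. ✓

x ≈ 33.6 km, y ≈ 58.1 km, depth ≈ 30.2 km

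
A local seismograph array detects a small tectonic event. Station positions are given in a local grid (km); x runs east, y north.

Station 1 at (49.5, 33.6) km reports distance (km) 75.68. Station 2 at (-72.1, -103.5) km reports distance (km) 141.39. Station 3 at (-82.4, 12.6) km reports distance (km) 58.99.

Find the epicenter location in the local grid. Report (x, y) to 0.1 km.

x ≈ -26.1 km, y ≈ 30.2 km

Circle about each station: (x − 49.5)² + (y − 33.6)² = 75.68²; (x + 72.1)² + (y + 103.5)² = 141.39²; (x + 82.4)² + (y − 12.6)² = 58.99².
Subtracting pairs of circle equations eliminates x²+y² and gives linear equations (the radical axes):
-243.2 x − 274.2 y = -1932.22
-263.8 x − 42.0 y = 5616.95
Solving the 2×2 system: x ≈ -26.1, y ≈ 30.2 km.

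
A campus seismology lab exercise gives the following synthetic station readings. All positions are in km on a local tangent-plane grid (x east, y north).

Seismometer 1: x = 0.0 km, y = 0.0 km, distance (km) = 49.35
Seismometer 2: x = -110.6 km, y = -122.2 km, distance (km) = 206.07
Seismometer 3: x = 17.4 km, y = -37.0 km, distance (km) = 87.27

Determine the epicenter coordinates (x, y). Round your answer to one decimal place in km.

3.8 km east, 49.2 km north

Circle about each station: x² + y² = 49.35²; (x + 110.6)² + (y + 122.2)² = 206.07²; (x − 17.4)² + (y + 37.0)² = 87.27².
Subtracting the Seismometer 1 equation from the Seismometer 2 and Seismometer 3 equations removes the quadratic terms:
-221.2 x − 244.4 y = -12864.22
34.8 x − 74.0 y = -3508.87
Solving the 2×2 system: x ≈ 3.8, y ≈ 49.2 km.
Check against Seismometer 1 (with the unrounded x, y): √(x²+y²) = 49.35 ≈ 49.35 km. ✓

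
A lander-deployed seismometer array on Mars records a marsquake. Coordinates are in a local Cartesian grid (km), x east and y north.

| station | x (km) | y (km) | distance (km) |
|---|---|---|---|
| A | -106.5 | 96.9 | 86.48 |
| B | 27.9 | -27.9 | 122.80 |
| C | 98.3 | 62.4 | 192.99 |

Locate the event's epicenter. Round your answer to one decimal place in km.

x ≈ -88.1 km, y ≈ 12.4 km

Circle about each station: (x + 106.5)² + (y − 96.9)² = 86.48²; (x − 27.9)² + (y + 27.9)² = 122.80²; (x − 98.3)² + (y − 62.4)² = 192.99².
Subtracting pairs of circle equations eliminates x²+y² and gives linear equations (the radical axes):
268.8 x − 249.6 y = -26776.09
409.6 x − 69.0 y = -36941.56
Solving the 2×2 system: x ≈ -88.1, y ≈ 12.4 km.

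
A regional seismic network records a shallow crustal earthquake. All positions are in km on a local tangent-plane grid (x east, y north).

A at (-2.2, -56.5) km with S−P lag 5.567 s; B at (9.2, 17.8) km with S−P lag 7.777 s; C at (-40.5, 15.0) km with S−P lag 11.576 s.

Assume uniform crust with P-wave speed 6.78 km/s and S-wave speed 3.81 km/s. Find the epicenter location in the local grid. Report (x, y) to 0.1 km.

Distance from S−P lag: d = Δt · v_P v_S / (v_P − v_S) = Δt · (6.78·3.81)/(6.78−3.81) ≈ 8.6976·Δt.
So d_A = 48.42, d_B = 67.64, d_C = 100.68 km.
Circle about each station: (x + 2.2)² + (y + 56.5)² = 48.42²; (x − 9.2)² + (y − 17.8)² = 67.64²; (x + 40.5)² + (y − 15.0)² = 100.68².
Subtracting the A equation from the B and C equations removes the quadratic terms:
22.8 x + 148.6 y = -5026.28
-76.6 x + 143.0 y = -9123.81
Solving the 2×2 system: x ≈ 43.5, y ≈ -40.5 km.

43.5 km east, -40.5 km north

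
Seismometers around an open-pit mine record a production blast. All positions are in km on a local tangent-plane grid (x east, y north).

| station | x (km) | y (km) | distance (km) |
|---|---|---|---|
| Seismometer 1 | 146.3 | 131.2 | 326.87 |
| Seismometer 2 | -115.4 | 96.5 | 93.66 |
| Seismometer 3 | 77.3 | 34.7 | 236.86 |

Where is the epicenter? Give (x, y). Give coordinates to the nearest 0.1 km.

Circle about each station: (x − 146.3)² + (y − 131.2)² = 326.87²; (x + 115.4)² + (y − 96.5)² = 93.66²; (x − 77.3)² + (y − 34.7)² = 236.86².
Subtracting pairs of circle equations eliminates x²+y² and gives linear equations (the radical axes):
-523.4 x − 69.4 y = 82084.08
-138.0 x − 193.0 y = 19303.59
Solving the 2×2 system: x ≈ -158.6, y ≈ 13.4 km.

x ≈ -158.6 km, y ≈ 13.4 km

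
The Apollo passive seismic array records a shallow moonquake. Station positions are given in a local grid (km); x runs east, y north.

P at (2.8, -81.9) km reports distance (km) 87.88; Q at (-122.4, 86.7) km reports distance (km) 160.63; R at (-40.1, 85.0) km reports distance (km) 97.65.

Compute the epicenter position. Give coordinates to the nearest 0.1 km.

Circle about each station: (x − 2.8)² + (y + 81.9)² = 87.88²; (x + 122.4)² + (y − 86.7)² = 160.63²; (x + 40.1)² + (y − 85.0)² = 97.65².
Subtracting the P equation from the Q and R equations removes the quadratic terms:
-250.4 x + 337.2 y = -2295.90
-85.8 x + 333.8 y = 304.93
Solving the 2×2 system: x ≈ 15.9, y ≈ 5.0 km.

(15.9, 5.0)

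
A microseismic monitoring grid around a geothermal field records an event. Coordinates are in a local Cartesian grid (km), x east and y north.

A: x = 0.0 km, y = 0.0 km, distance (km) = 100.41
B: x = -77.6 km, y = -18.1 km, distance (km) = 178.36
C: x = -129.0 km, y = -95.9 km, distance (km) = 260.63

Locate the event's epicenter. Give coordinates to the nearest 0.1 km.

Circle about each station: x² + y² = 100.41²; (x + 77.6)² + (y + 18.1)² = 178.36²; (x + 129.0)² + (y + 95.9)² = 260.63².
Subtracting pairs of circle equations eliminates x²+y² and gives linear equations (the radical axes):
-155.2 x − 36.2 y = -15380.75
-258.0 x − 191.8 y = -32008.02
Solving the 2×2 system: x ≈ 87.7, y ≈ 48.9 km.
Check against A (with the unrounded x, y): √(x²+y²) = 100.42 ≈ 100.41 km. ✓

(87.7, 48.9)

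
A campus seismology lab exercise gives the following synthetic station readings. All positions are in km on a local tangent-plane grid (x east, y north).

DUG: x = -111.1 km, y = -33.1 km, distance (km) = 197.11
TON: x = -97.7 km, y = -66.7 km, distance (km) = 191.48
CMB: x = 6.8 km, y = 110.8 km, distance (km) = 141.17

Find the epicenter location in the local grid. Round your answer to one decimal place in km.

Circle about each station: (x + 111.1)² + (y + 33.1)² = 197.11²; (x + 97.7)² + (y + 66.7)² = 191.48²; (x − 6.8)² + (y − 110.8)² = 141.17².
Subtracting the DUG equation from the TON and CMB equations removes the quadratic terms:
26.8 x − 67.2 y = 2743.12
235.8 x + 287.8 y = 17807.44
Solving the 2×2 system: x ≈ 84.3, y ≈ -7.2 km.
Check against DUG (with the unrounded x, y): √((x + 111.1)²+(y + 33.1)²) = 197.11 ≈ 197.11 km. ✓

(84.3, -7.2)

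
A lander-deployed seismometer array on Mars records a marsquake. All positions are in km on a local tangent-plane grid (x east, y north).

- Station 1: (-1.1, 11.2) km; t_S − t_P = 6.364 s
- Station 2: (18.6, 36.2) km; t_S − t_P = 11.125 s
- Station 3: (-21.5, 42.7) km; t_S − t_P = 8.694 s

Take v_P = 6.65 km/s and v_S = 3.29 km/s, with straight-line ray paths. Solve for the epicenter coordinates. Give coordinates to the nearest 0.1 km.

Distance from S−P lag: d = Δt · v_P v_S / (v_P − v_S) = Δt · (6.65·3.29)/(6.65−3.29) ≈ 6.5115·Δt.
So d_Station 1 = 41.44, d_Station 2 = 72.44, d_Station 3 = 56.61 km.
Circle about each station: (x + 1.1)² + (y − 11.2)² = 41.44²; (x − 18.6)² + (y − 36.2)² = 72.44²; (x + 21.5)² + (y − 42.7)² = 56.61².
Subtracting the Station 1 equation from the Station 2 and Station 3 equations removes the quadratic terms:
39.4 x + 50.0 y = -2000.53
-40.8 x + 63.0 y = 671.47
Solving the 2×2 system: x ≈ -35.3, y ≈ -12.2 km.

(-35.3, -12.2)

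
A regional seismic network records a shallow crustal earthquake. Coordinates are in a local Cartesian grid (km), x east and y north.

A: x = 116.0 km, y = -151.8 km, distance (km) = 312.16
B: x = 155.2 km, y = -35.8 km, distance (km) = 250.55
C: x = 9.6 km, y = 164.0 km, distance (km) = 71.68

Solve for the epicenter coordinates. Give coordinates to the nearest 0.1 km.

Circle about each station: (x − 116.0)² + (y + 151.8)² = 312.16²; (x − 155.2)² + (y + 35.8)² = 250.55²; (x − 9.6)² + (y − 164.0)² = 71.68².
Subtracting the A equation from the B and C equations removes the quadratic terms:
78.4 x + 232.0 y = 23538.00
-212.8 x + 631.6 y = 82794.76
Solving the 2×2 system: x ≈ -43.9, y ≈ 116.3 km.

x ≈ -43.9 km, y ≈ 116.3 km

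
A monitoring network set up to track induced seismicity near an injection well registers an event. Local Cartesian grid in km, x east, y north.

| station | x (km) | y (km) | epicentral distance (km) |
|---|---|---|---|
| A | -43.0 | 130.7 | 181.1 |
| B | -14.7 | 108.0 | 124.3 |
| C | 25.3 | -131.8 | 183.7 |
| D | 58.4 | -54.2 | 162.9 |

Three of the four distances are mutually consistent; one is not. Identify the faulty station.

Solve using three stations at a time. Using B, C, D (subtract circle equations pairwise → linear system) gives (x, y) ≈ (-91.1, 10.2).
Distances from that point to each station vs reported:
  A: calculated 129.8 vs reported 181.1 → residual 51.3 km
  B: calculated 124.1 vs reported 124.3 → residual 0.2 km
  C: calculated 183.6 vs reported 183.7 → residual 0.1 km
  D: calculated 162.8 vs reported 162.9 → residual 0.1 km
B, C, D are mutually consistent (residuals ≈ 0); A is off by 51.3 km.

A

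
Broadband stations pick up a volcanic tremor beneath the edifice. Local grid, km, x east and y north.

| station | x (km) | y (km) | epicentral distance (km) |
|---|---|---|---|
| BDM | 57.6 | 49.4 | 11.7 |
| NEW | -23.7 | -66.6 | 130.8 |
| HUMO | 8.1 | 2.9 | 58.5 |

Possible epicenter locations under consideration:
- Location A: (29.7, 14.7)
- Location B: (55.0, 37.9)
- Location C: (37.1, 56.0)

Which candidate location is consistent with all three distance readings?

For each candidate, compare |candidate − station| to the reported distance:
Location A: residuals BDM 32.8, NEW 33.5, HUMO 33.9 → max 33.9 km
Location B: residuals BDM 0.1, NEW 0.0, HUMO 0.0 → max 0.1 km
Location C: residuals BDM 9.8, NEW 6.0, HUMO 2.0 → max 9.8 km
Only Location B has all residuals ≈ 0.

Location B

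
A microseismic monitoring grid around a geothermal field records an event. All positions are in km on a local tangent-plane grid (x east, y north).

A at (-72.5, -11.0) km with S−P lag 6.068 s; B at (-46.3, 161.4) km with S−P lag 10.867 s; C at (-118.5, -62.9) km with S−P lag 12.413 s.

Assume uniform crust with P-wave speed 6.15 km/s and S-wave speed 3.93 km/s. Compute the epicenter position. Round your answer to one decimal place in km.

(-35.3, 43.6)

Distance from S−P lag: d = Δt · v_P v_S / (v_P − v_S) = Δt · (6.15·3.93)/(6.15−3.93) ≈ 10.8872·Δt.
So d_A = 66.06, d_B = 118.31, d_C = 135.14 km.
Circle about each station: (x + 72.5)² + (y + 11.0)² = 66.06²; (x + 46.3)² + (y − 161.4)² = 118.31²; (x + 118.5)² + (y + 62.9)² = 135.14².
Subtracting the A equation from the B and C equations removes the quadratic terms:
52.4 x + 344.8 y = 13183.07
-92.0 x − 103.8 y = -1277.49
Solving the 2×2 system: x ≈ -35.3, y ≈ 43.6 km.
Check against A (with the unrounded x, y): √((x + 72.5)²+(y + 11.0)²) = 66.06 ≈ 66.06 km. ✓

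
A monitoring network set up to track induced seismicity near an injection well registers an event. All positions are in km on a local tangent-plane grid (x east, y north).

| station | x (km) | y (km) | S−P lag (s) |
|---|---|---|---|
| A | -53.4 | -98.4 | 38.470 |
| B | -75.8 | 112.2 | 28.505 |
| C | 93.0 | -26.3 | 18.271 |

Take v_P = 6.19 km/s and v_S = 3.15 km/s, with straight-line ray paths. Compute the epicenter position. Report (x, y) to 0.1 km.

x ≈ 105.7 km, y ≈ 90.2 km

Distance from S−P lag: d = Δt · v_P v_S / (v_P − v_S) = Δt · (6.19·3.15)/(6.19−3.15) ≈ 6.4140·Δt.
So d_A = 246.75, d_B = 182.83, d_C = 117.19 km.
Circle about each station: (x + 53.4)² + (y + 98.4)² = 246.75²; (x + 75.8)² + (y − 112.2)² = 182.83²; (x − 93.0)² + (y + 26.3)² = 117.19².
Subtracting pairs of circle equations eliminates x²+y² and gives linear equations (the radical axes):
-44.8 x + 421.2 y = 33259.11
292.8 x + 144.2 y = 43958.64
Solving the 2×2 system: x ≈ 105.7, y ≈ 90.2 km.
Check against A (with the unrounded x, y): √((x + 53.4)²+(y + 98.4)²) = 246.75 ≈ 246.75 km. ✓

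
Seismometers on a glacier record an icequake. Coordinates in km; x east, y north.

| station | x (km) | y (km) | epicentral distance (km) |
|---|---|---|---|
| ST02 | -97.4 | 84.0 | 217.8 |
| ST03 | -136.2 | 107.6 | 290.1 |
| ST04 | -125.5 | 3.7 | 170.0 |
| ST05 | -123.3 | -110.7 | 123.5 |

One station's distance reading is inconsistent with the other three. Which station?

Solve using three stations at a time. Using ST02, ST04, ST05 (subtract circle equations pairwise → linear system) gives (x, y) ≈ (0.5, -110.7).
Distances from that point to each station vs reported:
  ST02: calculated 218.0 vs reported 217.8 → residual 0.2 km
  ST03: calculated 257.6 vs reported 290.1 → residual 32.5 km
  ST04: calculated 170.2 vs reported 170.0 → residual 0.2 km
  ST05: calculated 123.8 vs reported 123.5 → residual 0.3 km
ST02, ST04, ST05 are mutually consistent (residuals ≈ 0); ST03 is off by 32.5 km.

ST03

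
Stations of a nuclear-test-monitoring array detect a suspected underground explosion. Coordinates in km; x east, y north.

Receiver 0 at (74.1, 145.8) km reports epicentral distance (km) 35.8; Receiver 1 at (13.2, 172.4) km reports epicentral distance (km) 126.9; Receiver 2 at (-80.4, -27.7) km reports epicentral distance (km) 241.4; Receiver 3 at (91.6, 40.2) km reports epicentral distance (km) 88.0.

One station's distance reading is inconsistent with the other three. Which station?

Receiver 1

Solve using three stations at a time. Using Receiver 0, Receiver 2, Receiver 3 (subtract circle equations pairwise → linear system) gives (x, y) ≈ (104.7, 127.2).
Distances from that point to each station vs reported:
  Receiver 0: calculated 35.8 vs reported 35.8 → residual 0.0 km
  Receiver 1: calculated 102.1 vs reported 126.9 → residual 24.8 km
  Receiver 2: calculated 241.4 vs reported 241.4 → residual 0.0 km
  Receiver 3: calculated 88.0 vs reported 88.0 → residual 0.0 km
Receiver 0, Receiver 2, Receiver 3 are mutually consistent (residuals ≈ 0); Receiver 1 is off by 24.8 km.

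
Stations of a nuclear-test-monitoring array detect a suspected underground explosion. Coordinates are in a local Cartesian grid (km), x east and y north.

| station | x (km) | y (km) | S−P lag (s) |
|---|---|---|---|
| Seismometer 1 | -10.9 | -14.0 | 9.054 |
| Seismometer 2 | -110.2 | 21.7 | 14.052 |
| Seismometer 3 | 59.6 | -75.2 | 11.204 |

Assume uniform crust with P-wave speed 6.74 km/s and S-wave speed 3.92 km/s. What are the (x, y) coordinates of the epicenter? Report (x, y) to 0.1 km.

(-44.0, -92.1)

Distance from S−P lag: d = Δt · v_P v_S / (v_P − v_S) = Δt · (6.74·3.92)/(6.74−3.92) ≈ 9.3691·Δt.
So d_Seismometer 1 = 84.83, d_Seismometer 2 = 131.65, d_Seismometer 3 = 104.97 km.
Circle about each station: (x + 10.9)² + (y + 14.0)² = 84.83²; (x + 110.2)² + (y − 21.7)² = 131.65²; (x − 59.6)² + (y + 75.2)² = 104.97².
Subtracting the Seismometer 1 equation from the Seismometer 2 and Seismometer 3 equations removes the quadratic terms:
-198.6 x + 71.4 y = 2164.53
141.0 x − 122.4 y = 5069.82
Solving the 2×2 system: x ≈ -44.0, y ≈ -92.1 km.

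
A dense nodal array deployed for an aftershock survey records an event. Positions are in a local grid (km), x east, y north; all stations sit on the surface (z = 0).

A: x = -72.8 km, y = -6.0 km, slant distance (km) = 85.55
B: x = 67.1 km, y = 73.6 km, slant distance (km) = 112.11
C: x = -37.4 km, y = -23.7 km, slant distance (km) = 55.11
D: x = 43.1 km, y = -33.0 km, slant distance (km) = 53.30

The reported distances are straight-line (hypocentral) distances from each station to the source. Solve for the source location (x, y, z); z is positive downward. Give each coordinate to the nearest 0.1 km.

(5.7, -14.2, 33.0)

Each station gives a sphere (x−x_i)² + (y−y_i)² + z² = d_i² (stations at z=0).
Subtracting the A sphere from B and C: z² cancels, leaving linear equations in x and y:
279.8 x + 159.2 y = -666.32
70.8 x − 35.4 y = 906.30
Solving: x ≈ 5.700, y ≈ -14.203 km (keep extra digits for the depth step; rounded: 5.7, -14.2).
Then from the A sphere: z² = 85.55² − (x + 72.8)² − (y + 6.0)² with x = 5.700, y = -14.203, so z ≈ 33.004 ≈ 33.0 km.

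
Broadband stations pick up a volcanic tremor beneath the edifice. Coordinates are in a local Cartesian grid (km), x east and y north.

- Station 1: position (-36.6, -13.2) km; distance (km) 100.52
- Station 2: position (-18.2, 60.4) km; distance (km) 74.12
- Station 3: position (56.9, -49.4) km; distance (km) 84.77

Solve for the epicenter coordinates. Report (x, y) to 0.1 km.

51.5 km east, 35.2 km north

Circle about each station: (x + 36.6)² + (y + 13.2)² = 100.52²; (x + 18.2)² + (y − 60.4)² = 74.12²; (x − 56.9)² + (y + 49.4)² = 84.77².
Subtracting the Station 1 equation from the Station 2 and Station 3 equations removes the quadratic terms:
36.8 x + 147.2 y = 7076.10
187.0 x − 72.4 y = 7082.49
Solving the 2×2 system: x ≈ 51.5, y ≈ 35.2 km.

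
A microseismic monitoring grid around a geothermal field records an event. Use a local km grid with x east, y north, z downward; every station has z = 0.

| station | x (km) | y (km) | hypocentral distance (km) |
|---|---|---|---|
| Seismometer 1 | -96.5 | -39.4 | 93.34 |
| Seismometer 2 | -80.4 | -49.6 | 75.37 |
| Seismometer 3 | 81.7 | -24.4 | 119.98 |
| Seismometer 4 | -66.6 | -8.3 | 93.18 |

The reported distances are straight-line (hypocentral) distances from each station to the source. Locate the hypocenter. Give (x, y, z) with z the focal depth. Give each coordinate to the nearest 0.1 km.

(-19.0, -83.5, 27.6)

Each station gives a sphere (x−x_i)² + (y−y_i)² + z² = d_i² (stations at z=0).
Subtracting the Seismometer 1 sphere from Seismometer 2 and Seismometer 3: z² cancels, leaving linear equations in x and y:
32.2 x − 20.4 y = 1091.43
356.4 x + 30.0 y = -9277.20
Solving: x ≈ -19.002, y ≈ -83.495 km (keep extra digits for the depth step; rounded: -19.0, -83.5).
Then from the Seismometer 1 sphere: z² = 93.34² − (x + 96.5)² − (y + 39.4)² with x = -19.002, y = -83.495, so z ≈ 27.605 ≈ 27.6 km.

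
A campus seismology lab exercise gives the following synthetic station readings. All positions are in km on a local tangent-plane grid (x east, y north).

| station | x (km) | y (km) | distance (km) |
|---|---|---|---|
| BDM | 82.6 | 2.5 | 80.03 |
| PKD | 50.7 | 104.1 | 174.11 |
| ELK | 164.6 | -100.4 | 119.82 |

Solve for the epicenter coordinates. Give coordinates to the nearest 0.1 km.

Circle about each station: (x − 82.6)² + (y − 2.5)² = 80.03²; (x − 50.7)² + (y − 104.1)² = 174.11²; (x − 164.6)² + (y + 100.4)² = 119.82².
Subtracting pairs of circle equations eliminates x²+y² and gives linear equations (the radical axes):
-63.8 x + 203.2 y = -17331.20
164.0 x − 205.8 y = 22392.28
Solving the 2×2 system: x ≈ 48.7, y ≈ -70.0 km.
Check against BDM (with the unrounded x, y): √((x − 82.6)²+(y − 2.5)²) = 80.04 ≈ 80.03 km. ✓

(48.7, -70.0)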